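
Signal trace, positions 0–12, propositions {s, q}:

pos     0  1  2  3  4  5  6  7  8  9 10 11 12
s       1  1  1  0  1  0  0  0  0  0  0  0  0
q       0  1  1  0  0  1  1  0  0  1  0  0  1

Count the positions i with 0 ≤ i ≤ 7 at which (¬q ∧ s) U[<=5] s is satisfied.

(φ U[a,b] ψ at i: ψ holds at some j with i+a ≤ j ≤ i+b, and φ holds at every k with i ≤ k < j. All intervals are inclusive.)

4

Evaluate at each i in [0,7]:
  i=0: ✓ (rhs at j=0)
  i=1: ✓ (rhs at j=1)
  i=2: ✓ (rhs at j=2)
  i=3: ✗ (lhs fails at k=3 before rhs at j=4)
  i=4: ✓ (rhs at j=4)
  i=5: ✗ (no rhs in [5,10])
  i=6: ✗ (no rhs in [6,11])
  i=7: ✗ (no rhs in [7,12])
Positions where it holds: {0, 1, 2, 4} → 4.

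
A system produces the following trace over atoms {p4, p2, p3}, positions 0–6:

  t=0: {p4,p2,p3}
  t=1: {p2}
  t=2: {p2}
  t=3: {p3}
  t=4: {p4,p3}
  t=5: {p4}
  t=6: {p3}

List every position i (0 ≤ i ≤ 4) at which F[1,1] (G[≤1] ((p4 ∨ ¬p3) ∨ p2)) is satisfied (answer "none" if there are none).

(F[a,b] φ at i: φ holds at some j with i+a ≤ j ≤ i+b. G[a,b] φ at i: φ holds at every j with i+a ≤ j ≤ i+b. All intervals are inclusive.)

0, 3

Evaluate at each i in [0,4]:
  i=0: ✓ (witness j=1)
  i=1: ✗ (none in [2,2])
  i=2: ✗ (none in [3,3])
  i=3: ✓ (witness j=4)
  i=4: ✗ (none in [5,5])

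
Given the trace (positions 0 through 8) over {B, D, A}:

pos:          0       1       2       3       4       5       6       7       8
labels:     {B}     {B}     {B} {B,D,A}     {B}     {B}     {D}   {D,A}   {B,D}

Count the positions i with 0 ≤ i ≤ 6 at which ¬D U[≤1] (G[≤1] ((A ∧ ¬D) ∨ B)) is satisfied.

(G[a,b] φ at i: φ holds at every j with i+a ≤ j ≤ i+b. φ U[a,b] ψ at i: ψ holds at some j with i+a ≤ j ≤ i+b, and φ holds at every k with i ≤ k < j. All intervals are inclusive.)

5

Evaluate at each i in [0,6]:
  i=0: ✓ (rhs at j=0)
  i=1: ✓ (rhs at j=1)
  i=2: ✓ (rhs at j=2)
  i=3: ✓ (rhs at j=3)
  i=4: ✓ (rhs at j=4)
  i=5: ✗ (no rhs in [5,6])
  i=6: ✗ (no rhs in [6,7])
Positions where it holds: {0, 1, 2, 3, 4} → 5.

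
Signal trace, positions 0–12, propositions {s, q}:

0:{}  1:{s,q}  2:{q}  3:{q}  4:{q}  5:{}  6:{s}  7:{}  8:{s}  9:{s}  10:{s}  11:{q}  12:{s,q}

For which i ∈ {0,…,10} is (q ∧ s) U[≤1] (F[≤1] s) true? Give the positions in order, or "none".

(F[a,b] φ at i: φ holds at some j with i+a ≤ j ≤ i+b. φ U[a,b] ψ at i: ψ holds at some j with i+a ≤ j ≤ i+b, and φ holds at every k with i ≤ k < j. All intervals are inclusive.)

0, 1, 5, 6, 7, 8, 9, 10

Evaluate at each i in [0,10]:
  i=0: ✓ (rhs at j=0)
  i=1: ✓ (rhs at j=1)
  i=2: ✗ (no rhs in [2,3])
  i=3: ✗ (no rhs in [3,4])
  i=4: ✗ (lhs fails at k=4 before rhs at j=5)
  i=5: ✓ (rhs at j=5)
  i=6: ✓ (rhs at j=6)
  i=7: ✓ (rhs at j=7)
  i=8: ✓ (rhs at j=8)
  i=9: ✓ (rhs at j=9)
  i=10: ✓ (rhs at j=10)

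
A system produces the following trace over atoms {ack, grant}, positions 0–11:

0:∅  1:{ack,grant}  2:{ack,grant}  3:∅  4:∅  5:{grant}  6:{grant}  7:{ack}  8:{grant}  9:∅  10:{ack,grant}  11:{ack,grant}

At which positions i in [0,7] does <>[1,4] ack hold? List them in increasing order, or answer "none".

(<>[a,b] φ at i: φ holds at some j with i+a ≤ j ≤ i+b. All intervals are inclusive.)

Evaluate at each i in [0,7]:
  i=0: ✓ (witness j=1)
  i=1: ✓ (witness j=2)
  i=2: ✗ (none in [3,6])
  i=3: ✓ (witness j=7)
  i=4: ✓ (witness j=7)
  i=5: ✓ (witness j=7)
  i=6: ✓ (witness j=7)
  i=7: ✓ (witness j=10)

0, 1, 3, 4, 5, 6, 7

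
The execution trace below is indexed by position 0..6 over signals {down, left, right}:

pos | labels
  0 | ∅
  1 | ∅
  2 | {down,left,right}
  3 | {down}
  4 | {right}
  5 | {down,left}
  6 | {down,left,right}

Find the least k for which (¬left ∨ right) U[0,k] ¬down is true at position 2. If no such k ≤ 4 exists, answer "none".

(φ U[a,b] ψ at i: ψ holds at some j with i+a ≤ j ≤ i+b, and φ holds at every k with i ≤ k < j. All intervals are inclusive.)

Need earliest j ≥ 2 with ¬down, and (¬left ∨ right) at every k in [2,j-1].
  j=2: rhs fails.
  j=3: rhs fails.
  j=4: rhs holds; lhs holds on [2,3]. k = 2.

2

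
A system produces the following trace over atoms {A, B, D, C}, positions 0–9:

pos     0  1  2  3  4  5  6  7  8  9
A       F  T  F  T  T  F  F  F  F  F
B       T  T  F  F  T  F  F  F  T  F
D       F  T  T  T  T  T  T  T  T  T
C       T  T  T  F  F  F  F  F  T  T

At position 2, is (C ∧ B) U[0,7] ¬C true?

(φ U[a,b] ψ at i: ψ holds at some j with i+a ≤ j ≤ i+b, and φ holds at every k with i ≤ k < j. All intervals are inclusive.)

False

Need some j in [2,9] with ¬C, and (C ∧ B) at every k in [2,j-1].
  j=2: ¬C false.
  j=3: ¬C holds, but (C ∧ B) fails at k=2 → not this j.
  j=4: ¬C holds, but (C ∧ B) fails at k=2 → not this j.
  j=5: ¬C holds, but (C ∧ B) fails at k=2 → not this j.
  j=6: ¬C holds, but (C ∧ B) fails at k=2 → not this j.
  j=7: ¬C holds, but (C ∧ B) fails at k=2 → not this j.
  j=8: ¬C false.
  j=9: ¬C false.
No j in the window works → until fails.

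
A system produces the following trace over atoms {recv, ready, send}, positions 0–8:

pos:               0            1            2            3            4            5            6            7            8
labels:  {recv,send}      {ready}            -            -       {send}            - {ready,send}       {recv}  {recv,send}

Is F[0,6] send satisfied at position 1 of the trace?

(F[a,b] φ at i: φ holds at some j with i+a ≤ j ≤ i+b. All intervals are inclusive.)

Holds

Check send at each j in [1,7]:
  j=1: false
  j=2: false
  j=3: false
  j=4: true
  j=5: false
  j=6: true
  j=7: false
Found at j=4 → formula holds.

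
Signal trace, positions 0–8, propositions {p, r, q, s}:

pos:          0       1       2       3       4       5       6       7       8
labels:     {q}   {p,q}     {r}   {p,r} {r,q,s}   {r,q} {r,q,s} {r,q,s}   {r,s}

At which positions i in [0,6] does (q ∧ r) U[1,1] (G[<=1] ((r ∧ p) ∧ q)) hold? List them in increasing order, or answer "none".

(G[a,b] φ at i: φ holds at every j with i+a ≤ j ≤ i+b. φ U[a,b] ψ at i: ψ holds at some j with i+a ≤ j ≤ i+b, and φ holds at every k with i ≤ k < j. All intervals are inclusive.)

none

Evaluate at each i in [0,6]:
  i=0: ✗ (no rhs in [1,1])
  i=1: ✗ (no rhs in [2,2])
  i=2: ✗ (no rhs in [3,3])
  i=3: ✗ (no rhs in [4,4])
  i=4: ✗ (no rhs in [5,5])
  i=5: ✗ (no rhs in [6,6])
  i=6: ✗ (no rhs in [7,7])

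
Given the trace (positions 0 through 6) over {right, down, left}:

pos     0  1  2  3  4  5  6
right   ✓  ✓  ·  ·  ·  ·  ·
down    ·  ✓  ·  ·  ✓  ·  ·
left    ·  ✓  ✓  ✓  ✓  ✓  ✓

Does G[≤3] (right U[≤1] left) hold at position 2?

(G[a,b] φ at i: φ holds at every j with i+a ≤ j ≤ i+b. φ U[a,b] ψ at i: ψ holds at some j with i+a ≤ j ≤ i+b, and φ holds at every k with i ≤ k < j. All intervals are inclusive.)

Check (right U[≤1] left) at every j in [2,5]:
  j=2: holds
  j=3: holds
  j=4: holds
  j=5: holds
All positions satisfy it → formula holds.

Yes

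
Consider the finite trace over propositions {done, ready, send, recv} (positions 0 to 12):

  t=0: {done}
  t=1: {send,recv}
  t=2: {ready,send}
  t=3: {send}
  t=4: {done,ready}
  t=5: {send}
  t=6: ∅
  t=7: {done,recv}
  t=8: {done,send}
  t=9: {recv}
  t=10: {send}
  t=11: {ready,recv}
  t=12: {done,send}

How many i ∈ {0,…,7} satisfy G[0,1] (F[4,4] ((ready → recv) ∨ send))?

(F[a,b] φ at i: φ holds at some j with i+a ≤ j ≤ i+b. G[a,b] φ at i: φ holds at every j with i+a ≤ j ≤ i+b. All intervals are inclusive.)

7

Evaluate at each i in [0,7]:
  i=0: ✗ (fails at j=0)
  i=1: ✓ (all of [1,2])
  i=2: ✓ (all of [2,3])
  i=3: ✓ (all of [3,4])
  i=4: ✓ (all of [4,5])
  i=5: ✓ (all of [5,6])
  i=6: ✓ (all of [6,7])
  i=7: ✓ (all of [7,8])
Positions where it holds: {1, 2, 3, 4, 5, 6, 7} → 7.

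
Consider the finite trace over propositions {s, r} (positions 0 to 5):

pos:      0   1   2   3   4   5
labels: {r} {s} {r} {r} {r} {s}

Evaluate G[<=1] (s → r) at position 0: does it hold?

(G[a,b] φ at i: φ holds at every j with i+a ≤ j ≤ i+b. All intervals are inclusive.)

No

Check (s → r) at every j in [0,1]:
  j=0: antecedent false → ✓
  j=1: antecedent true; consequent false → ✗
Fails at j=1 → formula fails.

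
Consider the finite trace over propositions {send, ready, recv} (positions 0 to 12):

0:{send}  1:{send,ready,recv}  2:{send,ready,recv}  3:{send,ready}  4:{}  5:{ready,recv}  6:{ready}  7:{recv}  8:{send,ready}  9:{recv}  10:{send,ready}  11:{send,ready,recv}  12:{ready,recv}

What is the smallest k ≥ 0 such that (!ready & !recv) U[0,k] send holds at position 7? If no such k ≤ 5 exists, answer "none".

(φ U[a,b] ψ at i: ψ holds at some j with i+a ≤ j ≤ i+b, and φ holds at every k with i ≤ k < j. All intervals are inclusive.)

none

Need earliest j ≥ 7 with send, and (!ready & !recv) at every k in [7,j-1].
  j=7: rhs fails.
  j=8: rhs holds but lhs fails at k=7.
  j=9: rhs fails.
  j=10: rhs holds but lhs fails at k=7.
  j=11: rhs holds but lhs fails at k=7.
  j=12: rhs fails.
No witness within the range → none.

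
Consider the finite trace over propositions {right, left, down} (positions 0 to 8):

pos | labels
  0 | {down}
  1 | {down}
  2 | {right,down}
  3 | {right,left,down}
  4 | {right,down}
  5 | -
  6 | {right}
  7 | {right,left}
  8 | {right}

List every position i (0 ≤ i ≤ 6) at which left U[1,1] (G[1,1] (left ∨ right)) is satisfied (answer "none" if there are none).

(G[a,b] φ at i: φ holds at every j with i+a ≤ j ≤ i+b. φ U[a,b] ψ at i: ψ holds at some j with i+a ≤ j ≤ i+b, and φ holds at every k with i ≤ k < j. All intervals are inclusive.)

Evaluate at each i in [0,6]:
  i=0: ✗ (lhs fails at k=0 before rhs at j=1)
  i=1: ✗ (lhs fails at k=1 before rhs at j=2)
  i=2: ✗ (lhs fails at k=2 before rhs at j=3)
  i=3: ✗ (no rhs in [4,4])
  i=4: ✗ (lhs fails at k=4 before rhs at j=5)
  i=5: ✗ (lhs fails at k=5 before rhs at j=6)
  i=6: ✗ (lhs fails at k=6 before rhs at j=7)

none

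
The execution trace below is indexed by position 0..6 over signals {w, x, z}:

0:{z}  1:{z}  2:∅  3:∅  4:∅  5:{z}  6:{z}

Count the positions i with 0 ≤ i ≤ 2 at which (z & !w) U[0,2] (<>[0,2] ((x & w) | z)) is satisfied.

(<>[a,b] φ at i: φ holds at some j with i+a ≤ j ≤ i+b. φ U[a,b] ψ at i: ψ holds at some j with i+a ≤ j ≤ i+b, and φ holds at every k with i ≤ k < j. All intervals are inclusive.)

Evaluate at each i in [0,2]:
  i=0: ✓ (rhs at j=0)
  i=1: ✓ (rhs at j=1)
  i=2: ✗ (lhs fails at k=2 before rhs at j=3)
Positions where it holds: {0, 1} → 2.

2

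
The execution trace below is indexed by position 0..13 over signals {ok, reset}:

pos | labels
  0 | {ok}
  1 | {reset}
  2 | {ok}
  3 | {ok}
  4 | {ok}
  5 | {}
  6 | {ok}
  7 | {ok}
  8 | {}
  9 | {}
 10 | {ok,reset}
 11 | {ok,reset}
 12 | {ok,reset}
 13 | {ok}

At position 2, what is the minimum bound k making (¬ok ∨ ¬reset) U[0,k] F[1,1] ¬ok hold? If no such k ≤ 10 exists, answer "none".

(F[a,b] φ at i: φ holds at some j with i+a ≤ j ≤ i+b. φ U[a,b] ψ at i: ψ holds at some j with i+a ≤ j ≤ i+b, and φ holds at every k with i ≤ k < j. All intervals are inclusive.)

2

Need earliest j ≥ 2 with F[1,1] ¬ok, and (¬ok ∨ ¬reset) at every k in [2,j-1].
  j=2: rhs fails.
  j=3: rhs fails.
  j=4: rhs holds; lhs holds on [2,3]. k = 2.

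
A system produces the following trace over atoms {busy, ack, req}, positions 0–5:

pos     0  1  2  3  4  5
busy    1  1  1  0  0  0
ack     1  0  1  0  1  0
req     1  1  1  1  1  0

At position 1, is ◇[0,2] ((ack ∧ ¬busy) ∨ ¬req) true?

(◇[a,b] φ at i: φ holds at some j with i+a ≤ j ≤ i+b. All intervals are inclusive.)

Check ((ack ∧ ¬busy) ∨ ¬req) at each j in [1,3]:
  j=1: false
  j=2: false
  j=3: false
No position in the window satisfies it → formula fails.

Does not hold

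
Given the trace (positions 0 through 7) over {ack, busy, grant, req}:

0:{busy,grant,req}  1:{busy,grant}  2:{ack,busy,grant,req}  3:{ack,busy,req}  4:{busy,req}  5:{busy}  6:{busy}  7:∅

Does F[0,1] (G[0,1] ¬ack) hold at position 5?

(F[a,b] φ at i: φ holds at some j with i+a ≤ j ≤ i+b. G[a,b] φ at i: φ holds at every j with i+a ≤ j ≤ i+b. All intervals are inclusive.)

Holds

Check G[0,1] ¬ack at each j in [5,6]:
  j=5: holds on [5,6]
  j=6: holds on [6,7]
Found at j=5 → formula holds.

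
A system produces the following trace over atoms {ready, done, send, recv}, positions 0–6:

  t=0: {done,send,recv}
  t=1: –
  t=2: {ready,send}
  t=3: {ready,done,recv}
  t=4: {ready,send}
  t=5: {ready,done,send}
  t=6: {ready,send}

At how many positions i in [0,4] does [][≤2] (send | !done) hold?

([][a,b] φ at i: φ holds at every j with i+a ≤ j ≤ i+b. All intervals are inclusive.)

2

Evaluate at each i in [0,4]:
  i=0: ✓ (all of [0,2])
  i=1: ✗ (fails at j=3)
  i=2: ✗ (fails at j=3)
  i=3: ✗ (fails at j=3)
  i=4: ✓ (all of [4,6])
Positions where it holds: {0, 4} → 2.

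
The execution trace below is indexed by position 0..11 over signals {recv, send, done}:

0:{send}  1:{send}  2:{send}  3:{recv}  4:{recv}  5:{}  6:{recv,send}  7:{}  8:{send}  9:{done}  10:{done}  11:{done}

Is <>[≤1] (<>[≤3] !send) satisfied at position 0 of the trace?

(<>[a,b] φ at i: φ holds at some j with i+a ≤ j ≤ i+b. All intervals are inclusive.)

Yes

Check <>[≤3] !send at each j in [0,1]:
  j=0: holds (witness at 3)
  j=1: holds (witness at 3)
Found at j=0 → formula holds.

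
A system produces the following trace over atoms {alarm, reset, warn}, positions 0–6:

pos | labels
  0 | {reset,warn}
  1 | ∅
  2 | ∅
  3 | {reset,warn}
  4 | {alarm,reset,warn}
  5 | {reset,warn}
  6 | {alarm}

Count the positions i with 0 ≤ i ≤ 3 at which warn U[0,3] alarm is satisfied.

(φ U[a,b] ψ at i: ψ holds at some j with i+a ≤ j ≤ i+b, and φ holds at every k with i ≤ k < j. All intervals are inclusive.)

1

Evaluate at each i in [0,3]:
  i=0: ✗ (no rhs in [0,3])
  i=1: ✗ (lhs fails at k=1 before rhs at j=4)
  i=2: ✗ (lhs fails at k=2 before rhs at j=4)
  i=3: ✓ (rhs at j=4; lhs holds on [3,3])
Positions where it holds: {3} → 1.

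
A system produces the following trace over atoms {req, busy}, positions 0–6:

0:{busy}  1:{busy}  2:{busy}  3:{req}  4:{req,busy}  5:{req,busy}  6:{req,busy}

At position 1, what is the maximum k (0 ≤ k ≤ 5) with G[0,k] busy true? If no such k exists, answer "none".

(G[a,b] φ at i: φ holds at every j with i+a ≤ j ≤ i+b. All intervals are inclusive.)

1

busy must hold from j=1 onward; find where it first fails.
  j=1: holds
  j=2: holds
  j=3: fails
Holds on [1,2], so largest k = 1.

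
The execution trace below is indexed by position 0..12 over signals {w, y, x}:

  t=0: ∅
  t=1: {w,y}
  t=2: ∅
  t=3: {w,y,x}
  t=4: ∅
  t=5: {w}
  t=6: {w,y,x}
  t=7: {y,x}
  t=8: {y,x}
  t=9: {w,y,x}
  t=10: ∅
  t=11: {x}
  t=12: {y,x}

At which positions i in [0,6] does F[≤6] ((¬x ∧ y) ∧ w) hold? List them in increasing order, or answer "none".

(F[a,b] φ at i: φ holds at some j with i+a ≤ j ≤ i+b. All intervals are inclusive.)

0, 1

Evaluate at each i in [0,6]:
  i=0: ✓ (witness j=1)
  i=1: ✓ (witness j=1)
  i=2: ✗ (none in [2,8])
  i=3: ✗ (none in [3,9])
  i=4: ✗ (none in [4,10])
  i=5: ✗ (none in [5,11])
  i=6: ✗ (none in [6,12])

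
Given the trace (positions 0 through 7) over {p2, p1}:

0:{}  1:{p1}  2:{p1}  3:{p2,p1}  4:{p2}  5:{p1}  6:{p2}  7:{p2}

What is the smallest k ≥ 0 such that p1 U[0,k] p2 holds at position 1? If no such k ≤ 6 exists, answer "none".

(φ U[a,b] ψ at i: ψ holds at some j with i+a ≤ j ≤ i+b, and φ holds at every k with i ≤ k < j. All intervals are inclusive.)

Need earliest j ≥ 1 with p2, and p1 at every k in [1,j-1].
  j=1: rhs fails.
  j=2: rhs fails.
  j=3: rhs holds; lhs holds on [1,2]. k = 2.

2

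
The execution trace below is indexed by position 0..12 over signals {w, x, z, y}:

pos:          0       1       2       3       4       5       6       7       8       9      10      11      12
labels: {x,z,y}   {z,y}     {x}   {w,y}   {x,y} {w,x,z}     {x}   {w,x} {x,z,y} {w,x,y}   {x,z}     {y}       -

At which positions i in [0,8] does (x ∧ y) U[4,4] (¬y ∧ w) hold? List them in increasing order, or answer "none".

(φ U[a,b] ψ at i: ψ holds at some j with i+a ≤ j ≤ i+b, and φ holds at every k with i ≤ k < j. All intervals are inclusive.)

Evaluate at each i in [0,8]:
  i=0: ✗ (no rhs in [4,4])
  i=1: ✗ (lhs fails at k=1 before rhs at j=5)
  i=2: ✗ (no rhs in [6,6])
  i=3: ✗ (lhs fails at k=3 before rhs at j=7)
  i=4: ✗ (no rhs in [8,8])
  i=5: ✗ (no rhs in [9,9])
  i=6: ✗ (no rhs in [10,10])
  i=7: ✗ (no rhs in [11,11])
  i=8: ✗ (no rhs in [12,12])

none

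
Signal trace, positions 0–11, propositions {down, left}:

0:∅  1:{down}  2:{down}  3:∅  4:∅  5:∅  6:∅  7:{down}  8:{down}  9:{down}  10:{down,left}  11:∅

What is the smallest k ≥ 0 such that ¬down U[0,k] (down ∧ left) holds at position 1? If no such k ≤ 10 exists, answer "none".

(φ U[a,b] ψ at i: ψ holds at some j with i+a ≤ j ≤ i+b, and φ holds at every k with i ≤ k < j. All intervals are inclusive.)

Need earliest j ≥ 1 with (down ∧ left), and ¬down at every k in [1,j-1].
  j=1: rhs fails.
  j=2: rhs fails.
  j=3: rhs fails.
  j=4: rhs fails.
  j=5: rhs fails.
  j=6: rhs fails.
  j=7: rhs fails.
  j=8: rhs fails.
  j=9: rhs fails.
  j=10: rhs holds but lhs fails at k=1.
  j=11: rhs fails.
No witness within the range → none.

none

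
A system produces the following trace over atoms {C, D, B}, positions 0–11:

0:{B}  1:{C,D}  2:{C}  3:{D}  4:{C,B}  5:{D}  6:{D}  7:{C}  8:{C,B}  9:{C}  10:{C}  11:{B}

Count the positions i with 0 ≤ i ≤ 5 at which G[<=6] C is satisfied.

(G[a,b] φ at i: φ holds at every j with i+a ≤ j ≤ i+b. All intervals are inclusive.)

0

Evaluate at each i in [0,5]:
  i=0: ✗ (fails at j=0)
  i=1: ✗ (fails at j=3)
  i=2: ✗ (fails at j=3)
  i=3: ✗ (fails at j=3)
  i=4: ✗ (fails at j=5)
  i=5: ✗ (fails at j=5)
Positions where it holds: {} → 0.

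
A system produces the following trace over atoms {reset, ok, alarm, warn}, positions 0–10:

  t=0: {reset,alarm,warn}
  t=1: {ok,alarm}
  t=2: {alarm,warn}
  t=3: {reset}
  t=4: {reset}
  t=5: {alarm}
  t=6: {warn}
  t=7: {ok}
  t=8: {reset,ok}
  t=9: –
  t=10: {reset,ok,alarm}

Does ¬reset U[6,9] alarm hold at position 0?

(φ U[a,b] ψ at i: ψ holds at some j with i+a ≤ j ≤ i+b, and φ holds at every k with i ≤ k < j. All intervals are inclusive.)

Does not hold

Need some j in [6,9] with alarm, and ¬reset at every k in [0,j-1].
  j=6: alarm false.
  j=7: alarm false.
  j=8: alarm false.
  j=9: alarm false.
No j in the window works → until fails.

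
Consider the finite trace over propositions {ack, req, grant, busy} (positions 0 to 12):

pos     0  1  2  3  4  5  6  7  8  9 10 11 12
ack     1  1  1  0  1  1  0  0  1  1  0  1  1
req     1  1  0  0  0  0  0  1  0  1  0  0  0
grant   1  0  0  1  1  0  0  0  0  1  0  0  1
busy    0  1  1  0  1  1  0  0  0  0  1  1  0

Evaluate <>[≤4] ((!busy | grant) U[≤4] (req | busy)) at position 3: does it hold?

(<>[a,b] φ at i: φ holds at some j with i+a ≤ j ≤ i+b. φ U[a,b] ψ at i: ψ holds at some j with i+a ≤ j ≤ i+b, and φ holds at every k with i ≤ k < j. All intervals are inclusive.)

Check ((!busy | grant) U[≤4] (req | busy)) at each j in [3,7]:
  j=3: holds
  j=4: holds
  j=5: holds
  j=6: holds
  j=7: holds
Found at j=3 → formula holds.

Holds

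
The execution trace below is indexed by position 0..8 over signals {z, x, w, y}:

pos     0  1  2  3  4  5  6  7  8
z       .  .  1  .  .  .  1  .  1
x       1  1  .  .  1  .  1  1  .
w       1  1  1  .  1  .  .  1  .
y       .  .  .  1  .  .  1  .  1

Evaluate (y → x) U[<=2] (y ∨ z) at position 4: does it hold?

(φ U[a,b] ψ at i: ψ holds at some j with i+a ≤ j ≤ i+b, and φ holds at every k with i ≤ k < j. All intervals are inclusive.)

True

Need some j in [4,6] with (y ∨ z), and (y → x) at every k in [4,j-1].
  j=4: (y ∨ z) false.
  j=5: (y ∨ z) false.
  j=6: (y ∨ z) holds; (y → x) holds at every k in [4,5] → satisfied.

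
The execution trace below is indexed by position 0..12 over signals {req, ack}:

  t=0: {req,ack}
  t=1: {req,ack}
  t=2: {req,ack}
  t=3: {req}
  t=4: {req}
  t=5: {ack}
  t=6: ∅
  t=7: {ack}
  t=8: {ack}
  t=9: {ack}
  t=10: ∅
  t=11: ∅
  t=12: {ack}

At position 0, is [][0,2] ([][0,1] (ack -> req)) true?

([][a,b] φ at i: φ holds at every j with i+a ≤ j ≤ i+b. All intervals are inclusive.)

Holds

Check [][0,1] (ack -> req) at every j in [0,2]:
  j=0: holds on [0,1]
  j=1: holds on [1,2]
  j=2: holds on [2,3]
All positions satisfy it → formula holds.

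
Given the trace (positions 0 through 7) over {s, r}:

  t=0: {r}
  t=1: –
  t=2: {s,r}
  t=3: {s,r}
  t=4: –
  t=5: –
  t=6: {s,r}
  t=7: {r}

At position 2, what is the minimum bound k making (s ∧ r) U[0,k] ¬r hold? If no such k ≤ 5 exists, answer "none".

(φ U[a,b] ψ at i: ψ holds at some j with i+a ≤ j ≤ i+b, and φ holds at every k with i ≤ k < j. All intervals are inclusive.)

Need earliest j ≥ 2 with ¬r, and (s ∧ r) at every k in [2,j-1].
  j=2: rhs fails.
  j=3: rhs fails.
  j=4: rhs holds; lhs holds on [2,3]. k = 2.

2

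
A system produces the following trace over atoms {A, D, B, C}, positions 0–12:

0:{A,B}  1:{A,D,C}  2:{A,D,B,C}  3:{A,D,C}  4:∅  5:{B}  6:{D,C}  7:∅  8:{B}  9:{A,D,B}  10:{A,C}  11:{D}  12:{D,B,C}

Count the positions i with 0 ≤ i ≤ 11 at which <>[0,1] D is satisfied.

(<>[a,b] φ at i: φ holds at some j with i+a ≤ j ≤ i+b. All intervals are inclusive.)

Evaluate at each i in [0,11]:
  i=0: ✓ (witness j=1)
  i=1: ✓ (witness j=1)
  i=2: ✓ (witness j=2)
  i=3: ✓ (witness j=3)
  i=4: ✗ (none in [4,5])
  i=5: ✓ (witness j=6)
  i=6: ✓ (witness j=6)
  i=7: ✗ (none in [7,8])
  i=8: ✓ (witness j=9)
  i=9: ✓ (witness j=9)
  i=10: ✓ (witness j=11)
  i=11: ✓ (witness j=11)
Positions where it holds: {0, 1, 2, 3, 5, 6, 8, 9, 10, 11} → 10.

10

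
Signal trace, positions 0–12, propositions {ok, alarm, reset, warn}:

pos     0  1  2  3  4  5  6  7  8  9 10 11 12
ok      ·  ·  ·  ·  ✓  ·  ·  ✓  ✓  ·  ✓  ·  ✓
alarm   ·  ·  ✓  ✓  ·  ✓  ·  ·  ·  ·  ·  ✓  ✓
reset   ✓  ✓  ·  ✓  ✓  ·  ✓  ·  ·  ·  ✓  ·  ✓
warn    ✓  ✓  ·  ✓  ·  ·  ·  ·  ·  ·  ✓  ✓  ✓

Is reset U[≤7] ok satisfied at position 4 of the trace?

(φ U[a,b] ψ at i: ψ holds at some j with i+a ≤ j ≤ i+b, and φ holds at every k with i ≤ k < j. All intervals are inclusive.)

Holds

Need some j in [4,11] with ok, and reset at every k in [4,j-1].
  j=4: ok holds; no prefix to check → satisfied.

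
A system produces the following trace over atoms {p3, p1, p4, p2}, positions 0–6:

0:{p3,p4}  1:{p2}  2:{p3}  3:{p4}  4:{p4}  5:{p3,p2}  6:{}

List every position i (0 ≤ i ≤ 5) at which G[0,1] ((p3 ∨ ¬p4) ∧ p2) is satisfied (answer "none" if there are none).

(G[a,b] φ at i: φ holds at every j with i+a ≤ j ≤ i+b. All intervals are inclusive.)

Evaluate at each i in [0,5]:
  i=0: ✗ (fails at j=0)
  i=1: ✗ (fails at j=2)
  i=2: ✗ (fails at j=2)
  i=3: ✗ (fails at j=3)
  i=4: ✗ (fails at j=4)
  i=5: ✗ (fails at j=6)

none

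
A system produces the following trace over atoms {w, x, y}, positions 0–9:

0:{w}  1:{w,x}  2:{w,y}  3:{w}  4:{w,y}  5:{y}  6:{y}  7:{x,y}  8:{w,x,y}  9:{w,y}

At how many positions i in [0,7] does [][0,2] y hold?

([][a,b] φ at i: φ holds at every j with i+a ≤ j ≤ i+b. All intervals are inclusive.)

Evaluate at each i in [0,7]:
  i=0: ✗ (fails at j=0)
  i=1: ✗ (fails at j=1)
  i=2: ✗ (fails at j=3)
  i=3: ✗ (fails at j=3)
  i=4: ✓ (all of [4,6])
  i=5: ✓ (all of [5,7])
  i=6: ✓ (all of [6,8])
  i=7: ✓ (all of [7,9])
Positions where it holds: {4, 5, 6, 7} → 4.

4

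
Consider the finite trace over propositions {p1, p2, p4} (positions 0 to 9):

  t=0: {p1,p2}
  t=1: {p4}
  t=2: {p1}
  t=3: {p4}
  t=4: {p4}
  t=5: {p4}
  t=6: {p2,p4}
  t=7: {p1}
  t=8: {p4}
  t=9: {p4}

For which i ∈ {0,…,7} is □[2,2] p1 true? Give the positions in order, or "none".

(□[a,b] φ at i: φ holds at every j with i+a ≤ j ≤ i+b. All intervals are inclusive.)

0, 5

Evaluate at each i in [0,7]:
  i=0: ✓ (all of [2,2])
  i=1: ✗ (fails at j=3)
  i=2: ✗ (fails at j=4)
  i=3: ✗ (fails at j=5)
  i=4: ✗ (fails at j=6)
  i=5: ✓ (all of [7,7])
  i=6: ✗ (fails at j=8)
  i=7: ✗ (fails at j=9)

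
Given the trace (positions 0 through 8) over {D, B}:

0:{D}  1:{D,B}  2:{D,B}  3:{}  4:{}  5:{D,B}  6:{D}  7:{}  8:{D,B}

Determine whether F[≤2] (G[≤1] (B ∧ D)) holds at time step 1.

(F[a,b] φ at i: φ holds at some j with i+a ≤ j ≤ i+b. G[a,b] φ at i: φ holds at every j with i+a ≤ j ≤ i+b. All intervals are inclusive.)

Check G[≤1] (B ∧ D) at each j in [1,3]:
  j=1: holds on [1,2]
  j=2: fails at 3
  j=3: fails at 3
Found at j=1 → formula holds.

True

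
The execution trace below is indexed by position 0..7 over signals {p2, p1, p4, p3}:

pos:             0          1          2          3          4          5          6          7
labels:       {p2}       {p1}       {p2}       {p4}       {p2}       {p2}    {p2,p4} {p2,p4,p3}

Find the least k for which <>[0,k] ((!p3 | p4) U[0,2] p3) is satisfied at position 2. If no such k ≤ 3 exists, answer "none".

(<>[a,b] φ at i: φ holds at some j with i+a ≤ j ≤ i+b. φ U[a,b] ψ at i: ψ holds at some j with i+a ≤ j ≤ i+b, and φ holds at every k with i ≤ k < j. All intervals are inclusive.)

3

Scan j = 2,3,… for ((!p3 | p4) U[0,2] p3):
  j=2: fails
  j=3: fails
  j=4: fails
  j=5: holds
First hit at j=5, so smallest k = 5-2 = 3.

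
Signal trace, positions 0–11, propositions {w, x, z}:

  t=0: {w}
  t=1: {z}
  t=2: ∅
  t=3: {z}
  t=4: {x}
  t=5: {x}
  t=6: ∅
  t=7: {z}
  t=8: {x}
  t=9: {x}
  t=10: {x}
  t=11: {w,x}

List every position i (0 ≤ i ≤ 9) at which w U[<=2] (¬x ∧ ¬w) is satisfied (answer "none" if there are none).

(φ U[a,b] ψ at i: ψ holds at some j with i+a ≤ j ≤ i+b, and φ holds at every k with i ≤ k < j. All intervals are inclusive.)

Evaluate at each i in [0,9]:
  i=0: ✓ (rhs at j=1; lhs holds on [0,0])
  i=1: ✓ (rhs at j=1)
  i=2: ✓ (rhs at j=2)
  i=3: ✓ (rhs at j=3)
  i=4: ✗ (lhs fails at k=4 before rhs at j=6)
  i=5: ✗ (lhs fails at k=5 before rhs at j=6)
  i=6: ✓ (rhs at j=6)
  i=7: ✓ (rhs at j=7)
  i=8: ✗ (no rhs in [8,10])
  i=9: ✗ (no rhs in [9,11])

0, 1, 2, 3, 6, 7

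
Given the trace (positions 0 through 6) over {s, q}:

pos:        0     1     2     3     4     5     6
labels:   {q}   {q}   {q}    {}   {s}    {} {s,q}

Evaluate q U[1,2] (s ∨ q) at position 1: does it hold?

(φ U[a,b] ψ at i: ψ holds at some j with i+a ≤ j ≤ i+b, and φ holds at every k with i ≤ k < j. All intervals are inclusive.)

Yes

Need some j in [2,3] with (s ∨ q), and q at every k in [1,j-1].
  j=2: (s ∨ q) holds; q holds at every k in [1,1] → satisfied.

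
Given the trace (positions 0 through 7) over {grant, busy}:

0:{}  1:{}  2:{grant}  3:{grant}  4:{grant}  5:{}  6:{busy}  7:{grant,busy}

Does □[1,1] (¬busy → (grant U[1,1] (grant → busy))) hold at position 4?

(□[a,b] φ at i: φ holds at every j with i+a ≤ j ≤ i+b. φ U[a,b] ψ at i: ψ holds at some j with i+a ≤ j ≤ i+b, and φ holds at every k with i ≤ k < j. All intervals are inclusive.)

Check (¬busy → (grant U[1,1] (grant → busy))) at every j in [5,5]:
  j=5: antecedent true; consequent fails → ✗
Fails at j=5 → formula fails.

False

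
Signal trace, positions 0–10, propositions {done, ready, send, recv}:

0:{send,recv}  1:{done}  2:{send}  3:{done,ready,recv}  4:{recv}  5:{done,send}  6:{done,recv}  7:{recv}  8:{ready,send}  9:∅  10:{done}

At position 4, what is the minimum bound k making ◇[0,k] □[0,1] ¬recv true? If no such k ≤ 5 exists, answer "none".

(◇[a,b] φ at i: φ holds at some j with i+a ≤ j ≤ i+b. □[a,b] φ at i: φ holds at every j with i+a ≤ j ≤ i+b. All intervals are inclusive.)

4

Scan j = 4,5,… for □[0,1] ¬recv:
  j=4: fails
  j=5: fails
  j=6: fails
  j=7: fails
  j=8: holds
First hit at j=8, so smallest k = 8-4 = 4.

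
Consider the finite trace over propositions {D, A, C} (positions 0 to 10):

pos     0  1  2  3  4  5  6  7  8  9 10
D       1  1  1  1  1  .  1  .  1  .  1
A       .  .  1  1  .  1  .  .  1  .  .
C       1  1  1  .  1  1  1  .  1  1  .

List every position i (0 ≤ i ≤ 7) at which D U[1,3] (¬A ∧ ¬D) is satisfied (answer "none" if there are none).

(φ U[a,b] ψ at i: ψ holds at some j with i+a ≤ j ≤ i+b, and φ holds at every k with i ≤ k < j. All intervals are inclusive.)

6

Evaluate at each i in [0,7]:
  i=0: ✗ (no rhs in [1,3])
  i=1: ✗ (no rhs in [2,4])
  i=2: ✗ (no rhs in [3,5])
  i=3: ✗ (no rhs in [4,6])
  i=4: ✗ (lhs fails at k=5 before rhs at j=7)
  i=5: ✗ (lhs fails at k=5 before rhs at j=7)
  i=6: ✓ (rhs at j=7; lhs holds on [6,6])
  i=7: ✗ (lhs fails at k=7 before rhs at j=9)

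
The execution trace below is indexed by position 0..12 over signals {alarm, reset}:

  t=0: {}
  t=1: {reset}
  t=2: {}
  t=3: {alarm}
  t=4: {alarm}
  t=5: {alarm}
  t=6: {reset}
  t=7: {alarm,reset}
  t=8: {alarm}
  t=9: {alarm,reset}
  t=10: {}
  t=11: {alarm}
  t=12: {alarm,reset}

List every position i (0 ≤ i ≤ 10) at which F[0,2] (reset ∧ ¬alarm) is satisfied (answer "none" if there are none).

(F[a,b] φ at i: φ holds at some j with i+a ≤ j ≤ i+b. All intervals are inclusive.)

0, 1, 4, 5, 6

Evaluate at each i in [0,10]:
  i=0: ✓ (witness j=1)
  i=1: ✓ (witness j=1)
  i=2: ✗ (none in [2,4])
  i=3: ✗ (none in [3,5])
  i=4: ✓ (witness j=6)
  i=5: ✓ (witness j=6)
  i=6: ✓ (witness j=6)
  i=7: ✗ (none in [7,9])
  i=8: ✗ (none in [8,10])
  i=9: ✗ (none in [9,11])
  i=10: ✗ (none in [10,12])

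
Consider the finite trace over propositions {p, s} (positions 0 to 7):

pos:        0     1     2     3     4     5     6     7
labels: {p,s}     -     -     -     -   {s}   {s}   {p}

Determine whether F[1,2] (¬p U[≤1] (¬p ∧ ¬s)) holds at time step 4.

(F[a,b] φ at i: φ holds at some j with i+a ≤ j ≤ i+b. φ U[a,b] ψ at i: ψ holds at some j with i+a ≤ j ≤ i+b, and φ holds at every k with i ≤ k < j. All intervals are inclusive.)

Check (¬p U[≤1] (¬p ∧ ¬s)) at each j in [5,6]:
  j=5: fails
  j=6: fails
No position in the window satisfies it → formula fails.

Does not hold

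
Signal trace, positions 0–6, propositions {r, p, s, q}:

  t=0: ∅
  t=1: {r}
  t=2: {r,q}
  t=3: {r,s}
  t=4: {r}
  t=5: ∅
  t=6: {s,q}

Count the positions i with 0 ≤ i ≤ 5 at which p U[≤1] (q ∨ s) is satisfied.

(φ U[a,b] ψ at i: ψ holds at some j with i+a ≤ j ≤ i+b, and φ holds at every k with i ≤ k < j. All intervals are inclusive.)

2

Evaluate at each i in [0,5]:
  i=0: ✗ (no rhs in [0,1])
  i=1: ✗ (lhs fails at k=1 before rhs at j=2)
  i=2: ✓ (rhs at j=2)
  i=3: ✓ (rhs at j=3)
  i=4: ✗ (no rhs in [4,5])
  i=5: ✗ (lhs fails at k=5 before rhs at j=6)
Positions where it holds: {2, 3} → 2.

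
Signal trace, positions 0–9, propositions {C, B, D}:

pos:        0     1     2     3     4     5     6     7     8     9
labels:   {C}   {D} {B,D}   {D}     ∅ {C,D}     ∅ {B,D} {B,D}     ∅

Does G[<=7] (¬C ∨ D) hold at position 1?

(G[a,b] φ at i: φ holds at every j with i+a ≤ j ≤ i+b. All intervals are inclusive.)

True

Check (¬C ∨ D) at every j in [1,8]:
  j=1: true
  j=2: true
  j=3: true
  j=4: true
  j=5: true
  j=6: true
  j=7: true
  j=8: true
All positions satisfy it → formula holds.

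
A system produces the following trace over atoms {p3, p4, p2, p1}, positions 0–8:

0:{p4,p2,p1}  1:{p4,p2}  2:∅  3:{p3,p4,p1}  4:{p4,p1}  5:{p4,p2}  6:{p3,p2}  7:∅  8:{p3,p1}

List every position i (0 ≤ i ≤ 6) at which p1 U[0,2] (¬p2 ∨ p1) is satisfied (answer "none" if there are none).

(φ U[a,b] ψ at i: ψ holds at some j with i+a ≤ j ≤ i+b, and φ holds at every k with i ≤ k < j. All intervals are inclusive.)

Evaluate at each i in [0,6]:
  i=0: ✓ (rhs at j=0)
  i=1: ✗ (lhs fails at k=1 before rhs at j=2)
  i=2: ✓ (rhs at j=2)
  i=3: ✓ (rhs at j=3)
  i=4: ✓ (rhs at j=4)
  i=5: ✗ (lhs fails at k=5 before rhs at j=7)
  i=6: ✗ (lhs fails at k=6 before rhs at j=7)

0, 2, 3, 4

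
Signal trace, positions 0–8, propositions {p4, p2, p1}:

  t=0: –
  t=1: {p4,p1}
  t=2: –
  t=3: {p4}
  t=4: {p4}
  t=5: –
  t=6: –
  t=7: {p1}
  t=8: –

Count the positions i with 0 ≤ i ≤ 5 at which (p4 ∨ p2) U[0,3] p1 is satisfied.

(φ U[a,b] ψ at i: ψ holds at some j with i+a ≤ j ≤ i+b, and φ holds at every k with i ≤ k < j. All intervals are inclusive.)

1

Evaluate at each i in [0,5]:
  i=0: ✗ (lhs fails at k=0 before rhs at j=1)
  i=1: ✓ (rhs at j=1)
  i=2: ✗ (no rhs in [2,5])
  i=3: ✗ (no rhs in [3,6])
  i=4: ✗ (lhs fails at k=5 before rhs at j=7)
  i=5: ✗ (lhs fails at k=5 before rhs at j=7)
Positions where it holds: {1} → 1.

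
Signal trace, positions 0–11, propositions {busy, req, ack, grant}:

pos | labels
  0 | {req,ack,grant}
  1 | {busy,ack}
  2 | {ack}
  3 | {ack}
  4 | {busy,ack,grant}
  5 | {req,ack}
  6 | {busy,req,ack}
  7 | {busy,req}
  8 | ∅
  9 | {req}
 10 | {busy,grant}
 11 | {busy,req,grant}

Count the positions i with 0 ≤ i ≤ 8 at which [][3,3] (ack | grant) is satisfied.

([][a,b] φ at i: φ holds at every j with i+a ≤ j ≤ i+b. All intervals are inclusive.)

Evaluate at each i in [0,8]:
  i=0: ✓ (all of [3,3])
  i=1: ✓ (all of [4,4])
  i=2: ✓ (all of [5,5])
  i=3: ✓ (all of [6,6])
  i=4: ✗ (fails at j=7)
  i=5: ✗ (fails at j=8)
  i=6: ✗ (fails at j=9)
  i=7: ✓ (all of [10,10])
  i=8: ✓ (all of [11,11])
Positions where it holds: {0, 1, 2, 3, 7, 8} → 6.

6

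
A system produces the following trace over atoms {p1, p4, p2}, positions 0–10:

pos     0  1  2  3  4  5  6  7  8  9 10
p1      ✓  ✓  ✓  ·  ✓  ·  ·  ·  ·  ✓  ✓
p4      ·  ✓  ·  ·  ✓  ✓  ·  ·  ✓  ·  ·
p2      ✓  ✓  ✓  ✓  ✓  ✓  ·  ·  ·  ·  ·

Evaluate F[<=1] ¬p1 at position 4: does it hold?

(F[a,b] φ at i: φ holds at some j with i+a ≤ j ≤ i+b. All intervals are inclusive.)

Check ¬p1 at each j in [4,5]:
  j=4: false
  j=5: true
Found at j=5 → formula holds.

Holds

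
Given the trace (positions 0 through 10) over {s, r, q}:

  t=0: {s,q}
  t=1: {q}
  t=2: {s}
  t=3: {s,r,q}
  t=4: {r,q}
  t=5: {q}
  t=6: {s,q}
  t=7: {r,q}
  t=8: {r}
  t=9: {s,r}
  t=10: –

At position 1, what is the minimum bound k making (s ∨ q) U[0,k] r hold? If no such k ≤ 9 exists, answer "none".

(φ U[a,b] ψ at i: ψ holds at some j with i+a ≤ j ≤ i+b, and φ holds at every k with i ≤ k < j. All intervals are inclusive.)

2

Need earliest j ≥ 1 with r, and (s ∨ q) at every k in [1,j-1].
  j=1: rhs fails.
  j=2: rhs fails.
  j=3: rhs holds; lhs holds on [1,2]. k = 2.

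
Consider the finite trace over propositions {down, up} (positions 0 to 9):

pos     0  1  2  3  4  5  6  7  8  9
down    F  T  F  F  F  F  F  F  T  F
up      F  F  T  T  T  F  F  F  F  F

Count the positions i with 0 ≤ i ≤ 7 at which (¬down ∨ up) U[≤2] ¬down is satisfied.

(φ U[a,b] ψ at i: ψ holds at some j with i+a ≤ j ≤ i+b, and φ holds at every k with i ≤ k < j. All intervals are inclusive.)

7

Evaluate at each i in [0,7]:
  i=0: ✓ (rhs at j=0)
  i=1: ✗ (lhs fails at k=1 before rhs at j=2)
  i=2: ✓ (rhs at j=2)
  i=3: ✓ (rhs at j=3)
  i=4: ✓ (rhs at j=4)
  i=5: ✓ (rhs at j=5)
  i=6: ✓ (rhs at j=6)
  i=7: ✓ (rhs at j=7)
Positions where it holds: {0, 2, 3, 4, 5, 6, 7} → 7.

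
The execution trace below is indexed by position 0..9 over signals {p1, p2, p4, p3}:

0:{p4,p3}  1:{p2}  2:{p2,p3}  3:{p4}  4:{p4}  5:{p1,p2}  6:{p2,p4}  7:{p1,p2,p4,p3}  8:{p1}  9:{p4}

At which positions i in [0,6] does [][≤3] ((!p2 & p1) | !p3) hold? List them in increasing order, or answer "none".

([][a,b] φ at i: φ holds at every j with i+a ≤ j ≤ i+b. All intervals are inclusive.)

Evaluate at each i in [0,6]:
  i=0: ✗ (fails at j=0)
  i=1: ✗ (fails at j=2)
  i=2: ✗ (fails at j=2)
  i=3: ✓ (all of [3,6])
  i=4: ✗ (fails at j=7)
  i=5: ✗ (fails at j=7)
  i=6: ✗ (fails at j=7)

3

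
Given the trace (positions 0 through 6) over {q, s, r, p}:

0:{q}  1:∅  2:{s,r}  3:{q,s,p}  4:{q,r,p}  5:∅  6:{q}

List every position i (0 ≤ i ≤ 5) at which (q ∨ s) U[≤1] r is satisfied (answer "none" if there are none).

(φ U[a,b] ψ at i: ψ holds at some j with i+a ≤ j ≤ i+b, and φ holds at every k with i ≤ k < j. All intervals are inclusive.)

2, 3, 4

Evaluate at each i in [0,5]:
  i=0: ✗ (no rhs in [0,1])
  i=1: ✗ (lhs fails at k=1 before rhs at j=2)
  i=2: ✓ (rhs at j=2)
  i=3: ✓ (rhs at j=4; lhs holds on [3,3])
  i=4: ✓ (rhs at j=4)
  i=5: ✗ (no rhs in [5,6])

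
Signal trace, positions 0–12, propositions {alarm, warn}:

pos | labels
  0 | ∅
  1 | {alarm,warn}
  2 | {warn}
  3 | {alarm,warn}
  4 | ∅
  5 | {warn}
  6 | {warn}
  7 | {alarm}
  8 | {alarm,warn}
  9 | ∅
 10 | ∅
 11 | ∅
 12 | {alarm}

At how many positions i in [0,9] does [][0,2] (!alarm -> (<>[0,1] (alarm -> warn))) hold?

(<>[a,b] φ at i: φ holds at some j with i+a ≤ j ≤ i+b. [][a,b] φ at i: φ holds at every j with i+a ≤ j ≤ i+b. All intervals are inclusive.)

Evaluate at each i in [0,9]:
  i=0: ✓ (all of [0,2])
  i=1: ✓ (all of [1,3])
  i=2: ✓ (all of [2,4])
  i=3: ✓ (all of [3,5])
  i=4: ✓ (all of [4,6])
  i=5: ✓ (all of [5,7])
  i=6: ✓ (all of [6,8])
  i=7: ✓ (all of [7,9])
  i=8: ✓ (all of [8,10])
  i=9: ✓ (all of [9,11])
Positions where it holds: {0, 1, 2, 3, 4, 5, 6, 7, 8, 9} → 10.

10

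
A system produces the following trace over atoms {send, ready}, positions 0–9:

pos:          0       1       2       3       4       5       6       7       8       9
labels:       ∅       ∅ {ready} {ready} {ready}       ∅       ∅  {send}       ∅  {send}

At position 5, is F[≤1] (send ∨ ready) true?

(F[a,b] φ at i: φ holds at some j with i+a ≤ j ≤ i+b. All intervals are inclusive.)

Check (send ∨ ready) at each j in [5,6]:
  j=5: false
  j=6: false
No position in the window satisfies it → formula fails.

False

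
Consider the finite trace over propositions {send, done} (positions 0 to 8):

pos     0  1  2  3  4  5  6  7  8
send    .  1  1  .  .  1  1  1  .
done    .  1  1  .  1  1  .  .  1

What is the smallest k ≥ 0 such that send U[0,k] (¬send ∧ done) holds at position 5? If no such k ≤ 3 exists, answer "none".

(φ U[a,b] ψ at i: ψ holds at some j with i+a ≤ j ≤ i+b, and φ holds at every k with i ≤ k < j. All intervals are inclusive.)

3

Need earliest j ≥ 5 with (¬send ∧ done), and send at every k in [5,j-1].
  j=5: rhs fails.
  j=6: rhs fails.
  j=7: rhs fails.
  j=8: rhs holds; lhs holds on [5,7]. k = 3.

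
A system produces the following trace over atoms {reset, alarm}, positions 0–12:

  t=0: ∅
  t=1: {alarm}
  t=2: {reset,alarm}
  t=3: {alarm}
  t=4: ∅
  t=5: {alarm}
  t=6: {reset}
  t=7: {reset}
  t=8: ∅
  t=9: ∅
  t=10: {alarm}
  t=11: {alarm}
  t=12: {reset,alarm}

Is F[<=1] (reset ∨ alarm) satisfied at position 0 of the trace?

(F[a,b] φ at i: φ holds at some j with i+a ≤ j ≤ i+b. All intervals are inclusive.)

Check (reset ∨ alarm) at each j in [0,1]:
  j=0: false
  j=1: true
Found at j=1 → formula holds.

Yes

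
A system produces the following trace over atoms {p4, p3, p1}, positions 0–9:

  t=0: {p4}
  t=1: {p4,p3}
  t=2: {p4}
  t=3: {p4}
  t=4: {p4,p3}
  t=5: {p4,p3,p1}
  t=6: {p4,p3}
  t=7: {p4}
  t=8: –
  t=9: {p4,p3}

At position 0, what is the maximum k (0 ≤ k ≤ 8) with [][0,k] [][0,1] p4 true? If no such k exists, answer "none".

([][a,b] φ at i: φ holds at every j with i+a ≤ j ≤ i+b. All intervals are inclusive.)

6

[][0,1] p4 must hold from j=0 onward; find where it first fails.
  j=0: holds
  j=1: holds
  j=2: holds
  j=3: holds
  j=4: holds
  j=5: holds
  j=6: holds
  j=7: fails
Holds on [0,6], so largest k = 6.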